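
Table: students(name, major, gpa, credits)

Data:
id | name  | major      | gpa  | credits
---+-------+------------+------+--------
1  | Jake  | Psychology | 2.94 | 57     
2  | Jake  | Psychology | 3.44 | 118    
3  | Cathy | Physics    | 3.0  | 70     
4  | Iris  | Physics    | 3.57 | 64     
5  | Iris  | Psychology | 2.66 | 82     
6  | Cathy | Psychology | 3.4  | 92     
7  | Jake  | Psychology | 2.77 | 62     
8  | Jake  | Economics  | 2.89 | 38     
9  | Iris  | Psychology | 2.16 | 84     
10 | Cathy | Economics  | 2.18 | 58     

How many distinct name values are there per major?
SELECT major, COUNT(DISTINCT name)
FROM students
GROUP BY major

Result:
  Economics: 2 distinct
  Physics: 2 distinct
  Psychology: 3 distinct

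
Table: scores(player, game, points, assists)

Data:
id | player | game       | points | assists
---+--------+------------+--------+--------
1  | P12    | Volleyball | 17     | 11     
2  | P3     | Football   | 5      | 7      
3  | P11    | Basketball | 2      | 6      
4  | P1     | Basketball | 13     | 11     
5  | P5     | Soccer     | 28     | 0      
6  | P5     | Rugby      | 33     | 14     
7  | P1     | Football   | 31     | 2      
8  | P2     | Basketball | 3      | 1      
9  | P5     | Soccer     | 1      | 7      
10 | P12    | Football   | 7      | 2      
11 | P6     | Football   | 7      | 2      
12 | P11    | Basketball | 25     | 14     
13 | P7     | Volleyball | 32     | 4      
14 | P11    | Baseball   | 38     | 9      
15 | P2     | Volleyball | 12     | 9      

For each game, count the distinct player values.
SELECT game, COUNT(DISTINCT player)
FROM scores
GROUP BY game

Result:
  Baseball: 1 distinct
  Basketball: 3 distinct
  Football: 4 distinct
  Rugby: 1 distinct
  Soccer: 1 distinct
  Volleyball: 3 distinct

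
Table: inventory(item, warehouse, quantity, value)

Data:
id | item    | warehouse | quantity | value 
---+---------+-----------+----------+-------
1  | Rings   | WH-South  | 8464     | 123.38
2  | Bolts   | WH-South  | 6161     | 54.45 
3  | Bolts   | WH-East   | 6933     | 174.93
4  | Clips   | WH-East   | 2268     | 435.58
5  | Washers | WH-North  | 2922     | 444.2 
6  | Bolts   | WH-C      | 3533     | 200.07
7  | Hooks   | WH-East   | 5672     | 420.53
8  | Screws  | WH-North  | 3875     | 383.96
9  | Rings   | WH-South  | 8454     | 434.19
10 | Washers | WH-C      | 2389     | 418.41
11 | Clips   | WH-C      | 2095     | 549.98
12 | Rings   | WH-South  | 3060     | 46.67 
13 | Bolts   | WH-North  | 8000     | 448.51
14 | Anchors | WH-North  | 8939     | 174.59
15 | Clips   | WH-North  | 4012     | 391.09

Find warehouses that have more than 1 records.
SELECT warehouse, COUNT(*) as cnt
FROM inventory
GROUP BY warehouse
HAVING COUNT(*) > 1

Result:
  WH-C: 3
  WH-East: 3
  WH-North: 5
  WH-South: 4

Note: HAVING filters groups after aggregation, WHERE filters rows before.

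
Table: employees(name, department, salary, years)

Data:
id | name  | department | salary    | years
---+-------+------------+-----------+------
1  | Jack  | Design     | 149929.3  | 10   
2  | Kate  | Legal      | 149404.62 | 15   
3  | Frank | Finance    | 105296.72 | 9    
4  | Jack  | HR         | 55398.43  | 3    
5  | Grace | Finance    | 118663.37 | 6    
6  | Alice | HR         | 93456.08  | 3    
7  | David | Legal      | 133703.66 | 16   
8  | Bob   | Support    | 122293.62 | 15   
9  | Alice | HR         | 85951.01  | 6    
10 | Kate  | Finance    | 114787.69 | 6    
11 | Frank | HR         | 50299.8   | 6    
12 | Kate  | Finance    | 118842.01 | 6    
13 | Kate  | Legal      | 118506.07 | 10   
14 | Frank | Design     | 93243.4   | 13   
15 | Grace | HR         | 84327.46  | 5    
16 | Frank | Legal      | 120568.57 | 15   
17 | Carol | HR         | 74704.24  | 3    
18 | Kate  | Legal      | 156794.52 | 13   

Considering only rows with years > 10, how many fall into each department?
SELECT department, COUNT(*)
FROM employees
WHERE years > 10
GROUP BY department

Note: WHERE filters rows before grouping.

Result:
  Design: 1
  Legal: 4
  Support: 1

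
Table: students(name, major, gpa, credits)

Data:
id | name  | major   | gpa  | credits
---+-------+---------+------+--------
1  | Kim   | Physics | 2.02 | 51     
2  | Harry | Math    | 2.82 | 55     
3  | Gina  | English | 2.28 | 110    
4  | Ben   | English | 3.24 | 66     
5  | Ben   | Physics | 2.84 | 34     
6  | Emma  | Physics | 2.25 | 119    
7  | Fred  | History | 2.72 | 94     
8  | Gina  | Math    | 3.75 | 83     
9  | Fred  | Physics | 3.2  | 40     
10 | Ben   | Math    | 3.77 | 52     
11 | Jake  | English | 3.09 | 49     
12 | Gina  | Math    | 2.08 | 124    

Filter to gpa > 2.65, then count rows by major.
SELECT major, COUNT(*)
FROM students
WHERE gpa > 2.65
GROUP BY major

Note: WHERE filters rows before grouping.

Result:
  English: 2
  History: 1
  Math: 3
  Physics: 2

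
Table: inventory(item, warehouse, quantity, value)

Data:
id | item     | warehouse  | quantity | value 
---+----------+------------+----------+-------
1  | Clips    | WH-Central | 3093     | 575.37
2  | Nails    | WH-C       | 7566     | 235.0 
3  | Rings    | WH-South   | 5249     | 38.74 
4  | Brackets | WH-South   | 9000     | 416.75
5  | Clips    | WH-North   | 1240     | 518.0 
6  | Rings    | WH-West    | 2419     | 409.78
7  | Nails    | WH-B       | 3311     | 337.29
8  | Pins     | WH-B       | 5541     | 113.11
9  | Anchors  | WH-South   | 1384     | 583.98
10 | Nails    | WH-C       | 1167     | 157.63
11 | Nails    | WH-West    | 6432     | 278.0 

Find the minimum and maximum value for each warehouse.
SELECT warehouse, MIN(value), MAX(value)
FROM inventory
GROUP BY warehouse

Result:
  WH-B: min=113.11, max=337.29
  WH-C: min=157.63, max=235.00
  WH-Central: min=575.37, max=575.37
  WH-North: min=518.00, max=518.00
  WH-South: min=38.74, max=583.98
  WH-West: min=278.00, max=409.78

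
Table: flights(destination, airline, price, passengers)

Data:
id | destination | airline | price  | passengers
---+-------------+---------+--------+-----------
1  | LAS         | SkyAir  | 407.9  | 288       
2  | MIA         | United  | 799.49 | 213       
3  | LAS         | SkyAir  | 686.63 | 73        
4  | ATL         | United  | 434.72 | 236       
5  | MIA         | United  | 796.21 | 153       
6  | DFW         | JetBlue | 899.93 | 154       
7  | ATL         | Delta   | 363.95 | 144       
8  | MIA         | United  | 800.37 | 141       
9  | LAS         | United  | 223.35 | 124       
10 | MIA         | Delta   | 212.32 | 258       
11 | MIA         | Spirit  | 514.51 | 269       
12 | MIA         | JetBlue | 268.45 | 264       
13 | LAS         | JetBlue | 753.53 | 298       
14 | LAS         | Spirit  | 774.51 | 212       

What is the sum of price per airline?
SELECT airline, SUM(price) as result
FROM flights
GROUP BY airline

Result:
  Delta: 576.27
  JetBlue: 1921.91
  SkyAir: 1094.53
  Spirit: 1289.02
  United: 3054.14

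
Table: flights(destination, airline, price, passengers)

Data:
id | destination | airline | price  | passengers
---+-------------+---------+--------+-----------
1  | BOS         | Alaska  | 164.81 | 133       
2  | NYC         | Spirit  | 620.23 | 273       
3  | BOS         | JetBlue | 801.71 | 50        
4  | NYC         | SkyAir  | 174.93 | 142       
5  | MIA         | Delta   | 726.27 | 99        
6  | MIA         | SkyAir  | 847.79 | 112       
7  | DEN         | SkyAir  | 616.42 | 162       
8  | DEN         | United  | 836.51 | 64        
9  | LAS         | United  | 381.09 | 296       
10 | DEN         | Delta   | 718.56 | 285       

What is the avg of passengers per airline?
SELECT airline, AVG(passengers) as result
FROM flights
GROUP BY airline

Result:
  Alaska: 133.00
  Delta: 192.00
  JetBlue: 50.00
  SkyAir: 138.67
  Spirit: 273.00
  United: 180.00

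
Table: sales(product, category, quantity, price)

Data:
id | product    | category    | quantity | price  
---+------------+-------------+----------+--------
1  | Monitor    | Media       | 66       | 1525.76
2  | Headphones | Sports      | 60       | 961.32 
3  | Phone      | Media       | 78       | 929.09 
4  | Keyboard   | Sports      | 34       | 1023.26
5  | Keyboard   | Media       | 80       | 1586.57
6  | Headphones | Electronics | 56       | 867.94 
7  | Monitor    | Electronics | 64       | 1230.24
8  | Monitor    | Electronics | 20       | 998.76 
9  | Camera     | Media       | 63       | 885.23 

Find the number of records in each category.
SELECT category, COUNT(*) as count
FROM sales
GROUP BY category

Result:
  Electronics: 3
  Media: 4
  Sports: 2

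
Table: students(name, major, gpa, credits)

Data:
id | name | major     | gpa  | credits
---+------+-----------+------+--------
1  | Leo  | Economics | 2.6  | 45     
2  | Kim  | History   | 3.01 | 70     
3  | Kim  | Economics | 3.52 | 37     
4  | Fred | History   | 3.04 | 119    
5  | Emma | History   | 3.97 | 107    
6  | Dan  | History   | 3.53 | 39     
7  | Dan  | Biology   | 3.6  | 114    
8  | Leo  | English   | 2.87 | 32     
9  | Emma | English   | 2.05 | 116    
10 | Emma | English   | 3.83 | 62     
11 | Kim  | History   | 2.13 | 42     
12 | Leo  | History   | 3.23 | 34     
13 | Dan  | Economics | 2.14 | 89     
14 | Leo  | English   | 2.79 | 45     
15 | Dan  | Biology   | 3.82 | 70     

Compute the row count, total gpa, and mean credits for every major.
SELECT major,
       COUNT(*) as cnt,
       SUM(gpa) as total_gpa,
       AVG(credits) as avg_credits
FROM students
GROUP BY major

Result:
  Biology: 2 records, 7.42 total gpa, 92.00 avg credits
  Economics: 3 records, 8.26 total gpa, 57.00 avg credits
  English: 4 records, 11.54 total gpa, 63.75 avg credits
  History: 6 records, 18.91 total gpa, 68.50 avg credits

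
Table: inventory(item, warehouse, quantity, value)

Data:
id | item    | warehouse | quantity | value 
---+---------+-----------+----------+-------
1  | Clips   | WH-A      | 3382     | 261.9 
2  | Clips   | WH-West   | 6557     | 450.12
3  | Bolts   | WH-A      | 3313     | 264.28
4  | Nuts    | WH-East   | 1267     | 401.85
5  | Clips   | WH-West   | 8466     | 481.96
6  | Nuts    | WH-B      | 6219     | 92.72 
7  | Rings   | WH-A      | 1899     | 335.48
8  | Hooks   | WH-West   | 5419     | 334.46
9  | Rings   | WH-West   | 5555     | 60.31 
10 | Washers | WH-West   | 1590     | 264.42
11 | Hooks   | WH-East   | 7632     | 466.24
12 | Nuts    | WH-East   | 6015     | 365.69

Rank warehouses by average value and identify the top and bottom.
SELECT warehouse, AVG(value)
FROM inventory
GROUP BY warehouse
ORDER BY AVG(value)

All groups:
  WH-B: 92.72
  WH-A: 287.22
  WH-West: 318.25
  WH-East: 411.26

Highest: WH-East (411.26)
Lowest: WH-B (92.72)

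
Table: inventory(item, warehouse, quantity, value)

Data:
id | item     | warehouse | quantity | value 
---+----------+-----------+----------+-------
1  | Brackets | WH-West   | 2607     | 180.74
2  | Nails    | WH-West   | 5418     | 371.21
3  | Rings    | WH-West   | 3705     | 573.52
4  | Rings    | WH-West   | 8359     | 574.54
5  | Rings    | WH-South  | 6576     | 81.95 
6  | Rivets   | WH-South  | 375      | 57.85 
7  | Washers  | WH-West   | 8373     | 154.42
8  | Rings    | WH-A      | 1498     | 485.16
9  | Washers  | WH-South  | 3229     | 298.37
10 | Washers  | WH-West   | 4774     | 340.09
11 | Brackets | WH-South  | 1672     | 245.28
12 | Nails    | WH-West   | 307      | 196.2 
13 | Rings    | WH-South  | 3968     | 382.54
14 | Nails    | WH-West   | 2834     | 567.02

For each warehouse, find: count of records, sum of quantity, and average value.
SELECT warehouse,
       COUNT(*) as cnt,
       SUM(quantity) as total_quantity,
       AVG(value) as avg_value
FROM inventory
GROUP BY warehouse

Result:
  WH-A: 1 records, 1498 total quantity, 485.16 avg value
  WH-South: 5 records, 15820 total quantity, 213.20 avg value
  WH-West: 8 records, 36377 total quantity, 369.72 avg value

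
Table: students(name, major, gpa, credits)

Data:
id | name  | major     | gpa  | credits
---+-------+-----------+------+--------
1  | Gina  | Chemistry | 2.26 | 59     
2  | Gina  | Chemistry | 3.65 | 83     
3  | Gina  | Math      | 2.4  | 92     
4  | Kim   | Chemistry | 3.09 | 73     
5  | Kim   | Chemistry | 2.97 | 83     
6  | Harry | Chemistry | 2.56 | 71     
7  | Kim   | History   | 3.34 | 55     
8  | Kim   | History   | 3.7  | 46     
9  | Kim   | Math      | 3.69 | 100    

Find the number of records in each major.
SELECT major, COUNT(*) as count
FROM students
GROUP BY major

Result:
  Chemistry: 5
  History: 2
  Math: 2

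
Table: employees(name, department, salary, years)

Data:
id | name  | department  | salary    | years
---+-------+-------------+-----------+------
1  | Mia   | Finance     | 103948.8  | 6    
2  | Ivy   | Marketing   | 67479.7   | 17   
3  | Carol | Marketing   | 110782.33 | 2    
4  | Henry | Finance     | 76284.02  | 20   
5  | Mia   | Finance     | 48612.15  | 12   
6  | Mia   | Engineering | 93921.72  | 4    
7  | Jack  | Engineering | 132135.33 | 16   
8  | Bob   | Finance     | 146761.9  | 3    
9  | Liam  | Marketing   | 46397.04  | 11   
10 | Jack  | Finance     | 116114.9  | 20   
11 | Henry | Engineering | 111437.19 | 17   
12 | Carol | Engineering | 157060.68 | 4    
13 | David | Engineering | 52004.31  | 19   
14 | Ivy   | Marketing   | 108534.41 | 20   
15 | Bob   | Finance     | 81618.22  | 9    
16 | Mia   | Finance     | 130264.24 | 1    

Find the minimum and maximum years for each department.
SELECT department, MIN(years), MAX(years)
FROM employees
GROUP BY department

Result:
  Engineering: min=4, max=19
  Finance: min=1, max=20
  Marketing: min=2, max=20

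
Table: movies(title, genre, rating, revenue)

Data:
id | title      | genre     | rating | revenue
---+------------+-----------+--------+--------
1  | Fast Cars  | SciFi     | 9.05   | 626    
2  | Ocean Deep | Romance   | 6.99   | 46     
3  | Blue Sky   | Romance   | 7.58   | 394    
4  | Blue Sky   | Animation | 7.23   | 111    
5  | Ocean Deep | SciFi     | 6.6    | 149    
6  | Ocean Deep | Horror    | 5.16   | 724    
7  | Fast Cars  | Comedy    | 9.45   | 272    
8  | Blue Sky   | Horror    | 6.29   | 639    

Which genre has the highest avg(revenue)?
SELECT genre, AVG(revenue) as val
FROM movies
GROUP BY genre
ORDER BY val DESC
LIMIT 1

Result: Horror with avg(revenue) = 681.50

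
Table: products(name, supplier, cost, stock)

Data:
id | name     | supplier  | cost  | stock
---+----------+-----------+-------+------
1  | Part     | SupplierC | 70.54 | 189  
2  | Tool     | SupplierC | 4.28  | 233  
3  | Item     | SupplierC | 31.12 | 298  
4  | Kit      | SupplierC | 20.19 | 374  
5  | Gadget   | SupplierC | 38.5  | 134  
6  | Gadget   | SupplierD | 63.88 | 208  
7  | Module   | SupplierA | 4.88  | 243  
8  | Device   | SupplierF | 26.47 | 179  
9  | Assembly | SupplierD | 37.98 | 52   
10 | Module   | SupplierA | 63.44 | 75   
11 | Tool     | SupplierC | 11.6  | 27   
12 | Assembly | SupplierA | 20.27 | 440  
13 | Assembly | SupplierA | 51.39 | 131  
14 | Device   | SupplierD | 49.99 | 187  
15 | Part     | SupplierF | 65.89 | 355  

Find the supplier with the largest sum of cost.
SELECT supplier, SUM(cost) as val
FROM products
GROUP BY supplier
ORDER BY val DESC
LIMIT 1

Result: SupplierC with sum(cost) = 176.23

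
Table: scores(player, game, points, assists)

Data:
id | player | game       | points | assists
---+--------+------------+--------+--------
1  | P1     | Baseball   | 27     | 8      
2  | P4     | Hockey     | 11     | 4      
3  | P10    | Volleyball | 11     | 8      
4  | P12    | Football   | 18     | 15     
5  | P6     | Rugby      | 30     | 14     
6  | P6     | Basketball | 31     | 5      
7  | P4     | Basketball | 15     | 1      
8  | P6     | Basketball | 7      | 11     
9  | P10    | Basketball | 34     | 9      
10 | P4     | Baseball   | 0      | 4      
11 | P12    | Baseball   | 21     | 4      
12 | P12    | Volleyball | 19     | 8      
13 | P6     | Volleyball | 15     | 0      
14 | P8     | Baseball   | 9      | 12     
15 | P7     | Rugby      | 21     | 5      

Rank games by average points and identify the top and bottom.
SELECT game, AVG(points)
FROM scores
GROUP BY game
ORDER BY AVG(points)

All groups:
  Hockey: 11.00
  Baseball: 14.25
  Volleyball: 15.00
  Football: 18.00
  Basketball: 21.75
  Rugby: 25.50

Highest: Rugby (25.50)
Lowest: Hockey (11.00)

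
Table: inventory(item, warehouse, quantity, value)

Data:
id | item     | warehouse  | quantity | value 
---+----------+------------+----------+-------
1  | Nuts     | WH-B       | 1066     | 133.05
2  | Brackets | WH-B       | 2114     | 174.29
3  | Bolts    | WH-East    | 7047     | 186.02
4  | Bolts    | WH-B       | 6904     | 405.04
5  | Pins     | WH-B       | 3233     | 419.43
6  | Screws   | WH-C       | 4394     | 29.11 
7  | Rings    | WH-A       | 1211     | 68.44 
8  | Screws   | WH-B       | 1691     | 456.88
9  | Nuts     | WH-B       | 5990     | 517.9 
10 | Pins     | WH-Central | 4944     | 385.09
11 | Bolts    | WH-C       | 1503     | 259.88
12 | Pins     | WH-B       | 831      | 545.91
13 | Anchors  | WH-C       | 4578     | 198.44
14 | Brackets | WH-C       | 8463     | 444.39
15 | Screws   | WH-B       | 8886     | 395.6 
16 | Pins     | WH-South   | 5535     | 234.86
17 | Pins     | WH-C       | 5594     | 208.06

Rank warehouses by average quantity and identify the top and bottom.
SELECT warehouse, AVG(quantity)
FROM inventory
GROUP BY warehouse
ORDER BY AVG(quantity)

All groups:
  WH-A: 1211.00
  WH-B: 3839.38
  WH-C: 4906.40
  WH-Central: 4944.00
  WH-South: 5535.00
  WH-East: 7047.00

Highest: WH-East (7047.00)
Lowest: WH-A (1211.00)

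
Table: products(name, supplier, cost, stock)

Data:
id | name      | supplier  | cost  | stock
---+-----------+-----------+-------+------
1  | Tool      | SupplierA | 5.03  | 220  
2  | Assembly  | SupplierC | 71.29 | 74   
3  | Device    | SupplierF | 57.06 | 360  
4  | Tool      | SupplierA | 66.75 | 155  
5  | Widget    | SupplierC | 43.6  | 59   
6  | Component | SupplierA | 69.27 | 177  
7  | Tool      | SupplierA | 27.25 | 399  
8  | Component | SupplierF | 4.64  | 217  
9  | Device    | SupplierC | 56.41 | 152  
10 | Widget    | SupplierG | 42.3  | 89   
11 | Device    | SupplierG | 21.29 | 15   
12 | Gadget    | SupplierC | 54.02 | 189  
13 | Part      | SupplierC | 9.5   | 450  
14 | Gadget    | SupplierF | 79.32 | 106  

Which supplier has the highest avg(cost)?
SELECT supplier, AVG(cost) as val
FROM products
GROUP BY supplier
ORDER BY val DESC
LIMIT 1

Result: SupplierF with avg(cost) = 47.01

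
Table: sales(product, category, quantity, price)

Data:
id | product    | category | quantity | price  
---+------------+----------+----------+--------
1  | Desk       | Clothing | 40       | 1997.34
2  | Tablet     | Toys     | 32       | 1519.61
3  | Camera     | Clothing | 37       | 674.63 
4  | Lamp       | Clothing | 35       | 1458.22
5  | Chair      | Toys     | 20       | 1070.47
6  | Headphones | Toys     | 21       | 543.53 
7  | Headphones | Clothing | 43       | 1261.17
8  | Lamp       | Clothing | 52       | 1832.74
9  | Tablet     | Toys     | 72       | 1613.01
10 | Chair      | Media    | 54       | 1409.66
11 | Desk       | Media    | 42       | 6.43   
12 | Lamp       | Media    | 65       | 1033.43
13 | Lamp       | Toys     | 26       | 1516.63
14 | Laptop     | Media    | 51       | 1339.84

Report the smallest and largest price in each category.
SELECT category, MIN(price), MAX(price)
FROM sales
GROUP BY category

Result:
  Clothing: min=674.63, max=1997.34
  Media: min=6.43, max=1409.66
  Toys: min=543.53, max=1613.01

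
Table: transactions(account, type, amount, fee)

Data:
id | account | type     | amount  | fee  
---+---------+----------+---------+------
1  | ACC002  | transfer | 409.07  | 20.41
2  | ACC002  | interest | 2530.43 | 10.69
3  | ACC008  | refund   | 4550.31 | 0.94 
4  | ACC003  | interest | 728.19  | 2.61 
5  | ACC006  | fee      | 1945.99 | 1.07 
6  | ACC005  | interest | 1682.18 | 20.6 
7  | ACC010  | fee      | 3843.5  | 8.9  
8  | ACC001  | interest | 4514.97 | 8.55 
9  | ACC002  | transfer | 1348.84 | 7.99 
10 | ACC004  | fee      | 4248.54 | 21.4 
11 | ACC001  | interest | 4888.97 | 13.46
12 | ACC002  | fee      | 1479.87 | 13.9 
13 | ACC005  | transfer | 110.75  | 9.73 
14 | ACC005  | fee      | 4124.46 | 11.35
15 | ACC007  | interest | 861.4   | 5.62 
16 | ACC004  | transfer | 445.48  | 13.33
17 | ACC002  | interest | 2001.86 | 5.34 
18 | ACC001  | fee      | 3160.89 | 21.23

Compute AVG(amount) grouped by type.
SELECT type, AVG(amount) as result
FROM transactions
GROUP BY type

Result:
  fee: 3133.88
  interest: 2458.29
  refund: 4550.31
  transfer: 578.54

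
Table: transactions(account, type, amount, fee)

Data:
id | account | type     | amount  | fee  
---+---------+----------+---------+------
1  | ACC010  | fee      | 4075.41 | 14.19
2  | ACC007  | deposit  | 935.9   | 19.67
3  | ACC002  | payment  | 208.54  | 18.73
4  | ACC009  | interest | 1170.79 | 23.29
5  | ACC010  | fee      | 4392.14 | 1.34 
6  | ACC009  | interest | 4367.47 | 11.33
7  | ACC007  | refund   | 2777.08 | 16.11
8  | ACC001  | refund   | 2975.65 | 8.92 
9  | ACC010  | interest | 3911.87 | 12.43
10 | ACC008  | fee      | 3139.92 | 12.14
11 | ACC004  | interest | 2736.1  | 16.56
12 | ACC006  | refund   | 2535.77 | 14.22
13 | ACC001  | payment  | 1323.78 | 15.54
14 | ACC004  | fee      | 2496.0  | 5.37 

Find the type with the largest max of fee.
SELECT type, MAX(fee) as val
FROM transactions
GROUP BY type
ORDER BY val DESC
LIMIT 1

Result: interest with max(fee) = 23.29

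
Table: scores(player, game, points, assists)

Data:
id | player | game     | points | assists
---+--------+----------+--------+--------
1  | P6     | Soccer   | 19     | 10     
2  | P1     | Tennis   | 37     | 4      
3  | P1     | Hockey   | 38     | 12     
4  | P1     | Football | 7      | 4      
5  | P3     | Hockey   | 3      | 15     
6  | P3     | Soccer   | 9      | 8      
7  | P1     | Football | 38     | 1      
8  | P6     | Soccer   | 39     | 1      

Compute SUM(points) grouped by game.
SELECT game, SUM(points) as result
FROM scores
GROUP BY game

Result:
  Football: 45
  Hockey: 41
  Soccer: 67
  Tennis: 37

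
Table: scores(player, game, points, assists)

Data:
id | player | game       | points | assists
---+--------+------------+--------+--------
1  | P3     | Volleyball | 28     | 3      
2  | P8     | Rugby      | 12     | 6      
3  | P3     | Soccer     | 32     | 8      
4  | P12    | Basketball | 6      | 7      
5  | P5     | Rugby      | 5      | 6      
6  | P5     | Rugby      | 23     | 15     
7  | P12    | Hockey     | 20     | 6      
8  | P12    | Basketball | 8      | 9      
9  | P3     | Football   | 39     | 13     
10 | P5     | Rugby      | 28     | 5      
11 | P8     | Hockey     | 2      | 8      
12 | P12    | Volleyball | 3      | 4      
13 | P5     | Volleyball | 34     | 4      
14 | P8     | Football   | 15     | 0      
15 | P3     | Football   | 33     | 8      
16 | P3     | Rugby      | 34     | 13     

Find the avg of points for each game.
SELECT game, AVG(points) as result
FROM scores
GROUP BY game

Result:
  Basketball: 7.00
  Football: 29.00
  Hockey: 11.00
  Rugby: 20.40
  Soccer: 32.00
  Volleyball: 21.67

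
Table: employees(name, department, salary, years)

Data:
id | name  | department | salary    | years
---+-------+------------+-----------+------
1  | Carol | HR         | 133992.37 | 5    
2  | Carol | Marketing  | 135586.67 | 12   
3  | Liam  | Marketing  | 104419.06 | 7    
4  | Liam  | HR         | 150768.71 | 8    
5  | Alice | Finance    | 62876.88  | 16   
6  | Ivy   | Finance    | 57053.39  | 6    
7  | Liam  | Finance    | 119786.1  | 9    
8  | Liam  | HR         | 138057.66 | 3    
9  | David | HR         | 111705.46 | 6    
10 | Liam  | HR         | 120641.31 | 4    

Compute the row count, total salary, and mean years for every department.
SELECT department,
       COUNT(*) as cnt,
       SUM(salary) as total_salary,
       AVG(years) as avg_years
FROM employees
GROUP BY department

Result:
  Finance: 3 records, 239716.37 total salary, 10.33 avg years
  HR: 5 records, 655165.51 total salary, 5.20 avg years
  Marketing: 2 records, 240005.73 total salary, 9.50 avg years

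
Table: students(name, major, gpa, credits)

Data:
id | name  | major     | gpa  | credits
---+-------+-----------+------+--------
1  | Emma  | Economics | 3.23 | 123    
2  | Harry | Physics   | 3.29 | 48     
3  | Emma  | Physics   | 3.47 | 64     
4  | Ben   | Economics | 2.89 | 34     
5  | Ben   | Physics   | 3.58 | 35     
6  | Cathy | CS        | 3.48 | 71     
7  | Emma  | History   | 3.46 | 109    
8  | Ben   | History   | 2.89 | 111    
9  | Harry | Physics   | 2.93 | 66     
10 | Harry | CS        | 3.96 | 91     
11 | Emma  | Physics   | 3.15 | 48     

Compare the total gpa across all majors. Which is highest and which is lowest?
SELECT major, SUM(gpa)
FROM students
GROUP BY major
ORDER BY SUM(gpa)

All groups:
  Economics: 6.12
  History: 6.35
  CS: 7.44
  Physics: 16.42

Highest: Physics (16.42)
Lowest: Economics (6.12)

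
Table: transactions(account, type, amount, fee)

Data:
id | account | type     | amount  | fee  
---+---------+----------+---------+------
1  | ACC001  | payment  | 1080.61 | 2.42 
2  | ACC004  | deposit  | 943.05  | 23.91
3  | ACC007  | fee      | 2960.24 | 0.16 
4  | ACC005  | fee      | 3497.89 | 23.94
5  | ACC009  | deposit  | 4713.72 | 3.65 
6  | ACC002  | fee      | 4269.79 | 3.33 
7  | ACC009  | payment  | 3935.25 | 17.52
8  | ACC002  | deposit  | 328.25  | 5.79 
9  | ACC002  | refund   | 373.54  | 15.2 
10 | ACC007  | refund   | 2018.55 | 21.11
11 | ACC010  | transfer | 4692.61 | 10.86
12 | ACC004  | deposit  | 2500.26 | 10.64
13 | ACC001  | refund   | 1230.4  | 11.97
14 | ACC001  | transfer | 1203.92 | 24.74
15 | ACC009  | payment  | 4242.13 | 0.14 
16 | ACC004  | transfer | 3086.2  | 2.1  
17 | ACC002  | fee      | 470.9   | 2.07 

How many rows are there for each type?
SELECT type, COUNT(*) as count
FROM transactions
GROUP BY type

Result:
  deposit: 4
  fee: 4
  payment: 3
  refund: 3
  transfer: 3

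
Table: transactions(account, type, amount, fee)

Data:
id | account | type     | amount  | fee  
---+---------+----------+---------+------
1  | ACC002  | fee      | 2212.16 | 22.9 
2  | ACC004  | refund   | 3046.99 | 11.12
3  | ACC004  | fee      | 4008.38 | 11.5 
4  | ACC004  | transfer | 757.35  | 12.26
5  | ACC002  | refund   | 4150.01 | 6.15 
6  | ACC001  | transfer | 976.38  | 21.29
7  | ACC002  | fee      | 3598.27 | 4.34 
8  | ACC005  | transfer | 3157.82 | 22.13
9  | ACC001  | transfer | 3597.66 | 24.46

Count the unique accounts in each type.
SELECT type, COUNT(DISTINCT account)
FROM transactions
GROUP BY type

Result:
  fee: 2 distinct
  refund: 2 distinct
  transfer: 3 distinct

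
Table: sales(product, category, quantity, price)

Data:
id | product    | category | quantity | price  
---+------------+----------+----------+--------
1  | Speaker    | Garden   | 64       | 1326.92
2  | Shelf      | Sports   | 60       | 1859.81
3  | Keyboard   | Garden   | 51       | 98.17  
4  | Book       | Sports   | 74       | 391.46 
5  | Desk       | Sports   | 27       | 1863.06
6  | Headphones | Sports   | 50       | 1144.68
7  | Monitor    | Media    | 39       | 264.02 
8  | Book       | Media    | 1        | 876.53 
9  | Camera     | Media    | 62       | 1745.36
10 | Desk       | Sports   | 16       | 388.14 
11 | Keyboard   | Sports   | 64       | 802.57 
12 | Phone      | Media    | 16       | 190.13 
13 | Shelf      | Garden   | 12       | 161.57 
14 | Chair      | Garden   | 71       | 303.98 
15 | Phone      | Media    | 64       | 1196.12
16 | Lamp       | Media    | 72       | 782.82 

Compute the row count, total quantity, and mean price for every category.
SELECT category,
       COUNT(*) as cnt,
       SUM(quantity) as total_quantity,
       AVG(price) as avg_price
FROM sales
GROUP BY category

Result:
  Garden: 4 records, 198 total quantity, 472.66 avg price
  Media: 6 records, 254 total quantity, 842.50 avg price
  Sports: 6 records, 291 total quantity, 1074.95 avg price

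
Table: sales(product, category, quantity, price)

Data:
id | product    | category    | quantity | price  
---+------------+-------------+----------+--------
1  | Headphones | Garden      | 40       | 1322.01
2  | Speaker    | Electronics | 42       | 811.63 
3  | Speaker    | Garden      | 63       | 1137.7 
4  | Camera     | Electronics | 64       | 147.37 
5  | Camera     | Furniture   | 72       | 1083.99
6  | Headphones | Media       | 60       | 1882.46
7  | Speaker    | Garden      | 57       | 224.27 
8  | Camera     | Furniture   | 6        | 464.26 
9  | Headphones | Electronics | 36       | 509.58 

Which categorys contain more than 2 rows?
SELECT category, COUNT(*) as cnt
FROM sales
GROUP BY category
HAVING COUNT(*) > 2

Result:
  Electronics: 3
  Garden: 3

Note: HAVING filters groups after aggregation, WHERE filters rows before.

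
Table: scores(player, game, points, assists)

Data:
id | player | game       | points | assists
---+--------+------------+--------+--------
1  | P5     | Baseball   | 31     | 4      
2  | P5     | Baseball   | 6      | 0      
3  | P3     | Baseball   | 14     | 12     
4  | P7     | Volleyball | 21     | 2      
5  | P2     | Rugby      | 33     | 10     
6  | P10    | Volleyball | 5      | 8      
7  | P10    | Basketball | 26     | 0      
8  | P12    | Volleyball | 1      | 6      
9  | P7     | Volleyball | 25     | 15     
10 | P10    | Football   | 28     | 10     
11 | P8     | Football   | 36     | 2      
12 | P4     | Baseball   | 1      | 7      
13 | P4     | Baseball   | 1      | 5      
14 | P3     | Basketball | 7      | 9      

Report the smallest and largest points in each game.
SELECT game, MIN(points), MAX(points)
FROM scores
GROUP BY game

Result:
  Baseball: min=1, max=31
  Basketball: min=7, max=26
  Football: min=28, max=36
  Rugby: min=33, max=33
  Volleyball: min=1, max=25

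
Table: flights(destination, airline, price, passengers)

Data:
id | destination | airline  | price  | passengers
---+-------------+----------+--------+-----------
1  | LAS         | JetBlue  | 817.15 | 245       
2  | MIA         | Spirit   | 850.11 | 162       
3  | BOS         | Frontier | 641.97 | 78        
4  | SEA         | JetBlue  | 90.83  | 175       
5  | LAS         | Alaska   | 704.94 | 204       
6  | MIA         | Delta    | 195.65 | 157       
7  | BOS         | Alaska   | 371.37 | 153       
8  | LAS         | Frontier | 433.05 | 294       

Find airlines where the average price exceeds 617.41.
SELECT airline, AVG(price)
FROM flights
GROUP BY airline
HAVING AVG(price) > 617.41

Result:
  Spirit: avg=850.11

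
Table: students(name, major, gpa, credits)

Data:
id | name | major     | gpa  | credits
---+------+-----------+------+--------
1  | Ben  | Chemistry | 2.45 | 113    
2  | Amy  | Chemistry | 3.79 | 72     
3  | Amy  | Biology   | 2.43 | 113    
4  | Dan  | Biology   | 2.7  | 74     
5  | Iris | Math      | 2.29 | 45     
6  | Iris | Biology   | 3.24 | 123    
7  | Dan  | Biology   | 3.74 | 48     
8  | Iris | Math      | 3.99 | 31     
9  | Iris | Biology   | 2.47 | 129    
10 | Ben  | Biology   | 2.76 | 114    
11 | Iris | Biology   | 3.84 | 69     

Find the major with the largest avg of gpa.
SELECT major, AVG(gpa) as val
FROM students
GROUP BY major
ORDER BY val DESC
LIMIT 1

Result: Math with avg(gpa) = 3.14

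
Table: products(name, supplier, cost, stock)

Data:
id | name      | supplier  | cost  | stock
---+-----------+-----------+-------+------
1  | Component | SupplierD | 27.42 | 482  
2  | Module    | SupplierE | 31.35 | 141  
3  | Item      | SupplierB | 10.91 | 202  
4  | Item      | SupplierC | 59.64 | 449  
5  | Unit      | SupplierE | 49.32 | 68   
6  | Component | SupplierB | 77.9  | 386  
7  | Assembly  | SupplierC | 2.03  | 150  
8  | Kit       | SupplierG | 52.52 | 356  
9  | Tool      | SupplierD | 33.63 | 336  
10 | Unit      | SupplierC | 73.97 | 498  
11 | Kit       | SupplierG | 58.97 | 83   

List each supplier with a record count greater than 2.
SELECT supplier, COUNT(*) as cnt
FROM products
GROUP BY supplier
HAVING COUNT(*) > 2

Result:
  SupplierC: 3

Note: HAVING filters groups after aggregation, WHERE filters rows before.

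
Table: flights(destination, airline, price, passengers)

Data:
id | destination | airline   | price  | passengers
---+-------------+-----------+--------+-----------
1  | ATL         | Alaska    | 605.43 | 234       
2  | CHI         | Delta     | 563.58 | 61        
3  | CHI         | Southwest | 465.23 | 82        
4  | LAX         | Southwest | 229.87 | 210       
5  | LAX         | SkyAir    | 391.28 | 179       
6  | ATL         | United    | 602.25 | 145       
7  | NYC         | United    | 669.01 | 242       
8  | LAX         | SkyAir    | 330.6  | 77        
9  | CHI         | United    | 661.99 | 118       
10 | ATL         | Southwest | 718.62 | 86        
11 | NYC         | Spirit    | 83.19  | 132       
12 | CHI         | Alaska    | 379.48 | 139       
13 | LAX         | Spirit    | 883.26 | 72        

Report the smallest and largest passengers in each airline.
SELECT airline, MIN(passengers), MAX(passengers)
FROM flights
GROUP BY airline

Result:
  Alaska: min=139, max=234
  Delta: min=61, max=61
  SkyAir: min=77, max=179
  Southwest: min=82, max=210
  Spirit: min=72, max=132
  United: min=118, max=242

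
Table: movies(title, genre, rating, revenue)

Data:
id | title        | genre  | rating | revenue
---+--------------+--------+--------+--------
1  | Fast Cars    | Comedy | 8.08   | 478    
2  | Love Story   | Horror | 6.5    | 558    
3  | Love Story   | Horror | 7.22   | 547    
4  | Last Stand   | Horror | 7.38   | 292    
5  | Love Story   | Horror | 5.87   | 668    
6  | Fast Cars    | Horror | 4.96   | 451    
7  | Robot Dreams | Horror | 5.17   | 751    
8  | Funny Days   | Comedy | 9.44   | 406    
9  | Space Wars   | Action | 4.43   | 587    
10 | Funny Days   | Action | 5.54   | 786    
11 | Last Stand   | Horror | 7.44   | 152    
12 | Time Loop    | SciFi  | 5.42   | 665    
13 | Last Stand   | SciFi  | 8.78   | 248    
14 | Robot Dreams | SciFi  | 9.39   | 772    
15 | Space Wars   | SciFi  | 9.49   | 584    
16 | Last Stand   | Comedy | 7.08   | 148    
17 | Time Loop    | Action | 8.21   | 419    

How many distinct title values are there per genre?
SELECT genre, COUNT(DISTINCT title)
FROM movies
GROUP BY genre

Result:
  Action: 3 distinct
  Comedy: 3 distinct
  Horror: 4 distinct
  SciFi: 4 distinct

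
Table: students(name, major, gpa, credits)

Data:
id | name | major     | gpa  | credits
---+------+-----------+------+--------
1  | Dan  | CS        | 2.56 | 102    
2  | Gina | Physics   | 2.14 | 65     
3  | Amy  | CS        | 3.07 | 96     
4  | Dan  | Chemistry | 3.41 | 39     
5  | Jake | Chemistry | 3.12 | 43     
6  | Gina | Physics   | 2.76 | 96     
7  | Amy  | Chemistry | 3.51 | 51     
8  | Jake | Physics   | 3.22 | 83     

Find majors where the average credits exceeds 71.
SELECT major, AVG(credits)
FROM students
GROUP BY major
HAVING AVG(credits) > 71

Result:
  CS: avg=99.00
  Physics: avg=81.33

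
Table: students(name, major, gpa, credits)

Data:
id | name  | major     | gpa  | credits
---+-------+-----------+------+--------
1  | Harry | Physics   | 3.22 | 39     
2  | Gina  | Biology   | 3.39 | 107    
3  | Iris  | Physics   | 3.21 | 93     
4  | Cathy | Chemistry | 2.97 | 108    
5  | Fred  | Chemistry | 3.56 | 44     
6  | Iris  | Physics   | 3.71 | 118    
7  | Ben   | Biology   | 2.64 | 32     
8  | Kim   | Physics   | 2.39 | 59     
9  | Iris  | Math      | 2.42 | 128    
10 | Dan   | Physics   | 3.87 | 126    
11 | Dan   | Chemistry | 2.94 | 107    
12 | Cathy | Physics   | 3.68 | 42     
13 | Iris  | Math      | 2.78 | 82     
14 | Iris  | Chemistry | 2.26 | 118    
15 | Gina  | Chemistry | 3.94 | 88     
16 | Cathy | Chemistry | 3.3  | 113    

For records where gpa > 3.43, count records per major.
SELECT major, COUNT(*)
FROM students
WHERE gpa > 3.43
GROUP BY major

Note: WHERE filters rows before grouping.

Result:
  Chemistry: 2
  Physics: 3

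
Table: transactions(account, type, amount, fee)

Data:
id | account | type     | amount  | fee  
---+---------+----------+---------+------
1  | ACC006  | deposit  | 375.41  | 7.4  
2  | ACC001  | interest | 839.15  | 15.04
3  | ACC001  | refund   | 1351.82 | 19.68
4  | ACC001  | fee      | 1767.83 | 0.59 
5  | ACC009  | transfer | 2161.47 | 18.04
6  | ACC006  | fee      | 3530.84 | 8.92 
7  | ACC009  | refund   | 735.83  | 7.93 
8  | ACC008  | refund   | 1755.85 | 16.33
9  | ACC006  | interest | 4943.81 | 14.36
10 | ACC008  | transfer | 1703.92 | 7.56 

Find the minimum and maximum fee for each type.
SELECT type, MIN(fee), MAX(fee)
FROM transactions
GROUP BY type

Result:
  deposit: min=7.40, max=7.40
  fee: min=0.59, max=8.92
  interest: min=14.36, max=15.04
  refund: min=7.93, max=19.68
  transfer: min=7.56, max=18.04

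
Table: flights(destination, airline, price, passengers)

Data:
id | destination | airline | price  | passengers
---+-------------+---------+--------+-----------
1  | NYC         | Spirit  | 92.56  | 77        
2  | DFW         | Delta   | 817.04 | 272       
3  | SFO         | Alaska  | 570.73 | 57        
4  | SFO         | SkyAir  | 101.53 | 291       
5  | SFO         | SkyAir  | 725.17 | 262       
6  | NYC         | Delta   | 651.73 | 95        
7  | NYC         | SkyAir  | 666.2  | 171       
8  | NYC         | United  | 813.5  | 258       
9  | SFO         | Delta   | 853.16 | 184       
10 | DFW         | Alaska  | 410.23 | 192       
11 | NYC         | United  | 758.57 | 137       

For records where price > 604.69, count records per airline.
SELECT airline, COUNT(*)
FROM flights
WHERE price > 604.69
GROUP BY airline

Note: WHERE filters rows before grouping.

Result:
  Delta: 3
  SkyAir: 2
  United: 2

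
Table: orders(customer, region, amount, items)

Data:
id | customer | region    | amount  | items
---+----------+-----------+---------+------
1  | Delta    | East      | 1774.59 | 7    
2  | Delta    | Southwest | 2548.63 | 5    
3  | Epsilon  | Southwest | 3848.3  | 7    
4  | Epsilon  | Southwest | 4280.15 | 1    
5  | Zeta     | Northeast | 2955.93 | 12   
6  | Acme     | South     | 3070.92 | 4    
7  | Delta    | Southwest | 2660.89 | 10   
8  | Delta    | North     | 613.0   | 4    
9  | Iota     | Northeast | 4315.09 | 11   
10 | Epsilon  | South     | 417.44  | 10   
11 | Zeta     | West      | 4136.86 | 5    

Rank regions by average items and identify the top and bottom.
SELECT region, AVG(items)
FROM orders
GROUP BY region
ORDER BY AVG(items)

All groups:
  North: 4.00
  West: 5.00
  Southwest: 5.75
  East: 7.00
  South: 7.00
  Northeast: 11.50

Highest: Northeast (11.50)
Lowest: North (4.00)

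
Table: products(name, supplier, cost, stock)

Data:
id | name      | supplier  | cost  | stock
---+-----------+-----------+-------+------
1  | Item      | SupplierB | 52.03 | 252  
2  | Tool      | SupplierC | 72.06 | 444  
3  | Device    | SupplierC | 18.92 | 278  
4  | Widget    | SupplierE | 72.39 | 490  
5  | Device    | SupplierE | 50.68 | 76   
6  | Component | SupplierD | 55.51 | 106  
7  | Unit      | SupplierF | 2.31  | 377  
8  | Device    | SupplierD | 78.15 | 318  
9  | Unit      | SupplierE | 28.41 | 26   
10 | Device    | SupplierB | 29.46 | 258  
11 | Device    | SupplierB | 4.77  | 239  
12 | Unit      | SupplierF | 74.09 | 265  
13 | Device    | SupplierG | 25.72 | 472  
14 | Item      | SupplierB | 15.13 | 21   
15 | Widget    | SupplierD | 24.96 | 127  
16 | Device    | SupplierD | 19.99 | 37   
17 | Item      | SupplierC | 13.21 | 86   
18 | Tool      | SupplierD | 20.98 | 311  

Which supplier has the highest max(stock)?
SELECT supplier, MAX(stock) as val
FROM products
GROUP BY supplier
ORDER BY val DESC
LIMIT 1

Result: SupplierE with max(stock) = 490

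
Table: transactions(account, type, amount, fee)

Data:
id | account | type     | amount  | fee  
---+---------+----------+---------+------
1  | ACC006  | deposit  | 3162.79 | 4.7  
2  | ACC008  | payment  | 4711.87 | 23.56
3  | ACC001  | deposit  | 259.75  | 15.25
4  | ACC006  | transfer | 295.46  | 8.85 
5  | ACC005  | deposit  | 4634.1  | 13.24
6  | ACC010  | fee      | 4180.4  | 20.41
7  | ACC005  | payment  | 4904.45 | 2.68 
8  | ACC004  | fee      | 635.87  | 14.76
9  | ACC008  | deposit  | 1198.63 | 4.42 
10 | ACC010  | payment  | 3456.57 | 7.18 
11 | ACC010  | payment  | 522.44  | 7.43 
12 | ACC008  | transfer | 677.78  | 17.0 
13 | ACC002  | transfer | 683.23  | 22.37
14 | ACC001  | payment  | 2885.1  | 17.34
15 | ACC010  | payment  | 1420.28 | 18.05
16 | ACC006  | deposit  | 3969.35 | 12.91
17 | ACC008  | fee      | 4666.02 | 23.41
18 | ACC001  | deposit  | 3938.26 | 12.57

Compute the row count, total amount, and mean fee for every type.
SELECT type,
       COUNT(*) as cnt,
       SUM(amount) as total_amount,
       AVG(fee) as avg_fee
FROM transactions
GROUP BY type

Result:
  deposit: 6 records, 17162.88 total amount, 10.52 avg fee
  fee: 3 records, 9482.29 total amount, 19.53 avg fee
  payment: 6 records, 17900.71 total amount, 12.71 avg fee
  transfer: 3 records, 1656.47 total amount, 16.07 avg fee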